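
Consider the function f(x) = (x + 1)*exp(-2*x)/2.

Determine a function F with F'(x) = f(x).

An antiderivative is F(x) = -x*exp(-2*x)/4 - 3*exp(-2*x)/8.

Recognize the product-rule pattern: f = u'v + uv' with u = -x/4 - 3/8, v = exp(-2*x), so integration by parts undoes it.
Check: d/dx[-x*exp(-2*x)/4 - 3*exp(-2*x)/8] = (x + 1)*exp(-2*x)/2 = f(x).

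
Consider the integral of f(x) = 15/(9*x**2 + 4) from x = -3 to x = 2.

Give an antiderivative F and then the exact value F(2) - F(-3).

For F(x) to be correct the identity F'(x) - f(x) = 0 must hold.
F(x) = 5*atan(3*x/2)/2 is an antiderivative of f.
Check: d/dx[5*atan(3*x/2)/2] = 15/(9*x**2 + 4) = f(x).
F(2) = 5*atan(3)/2; F(-3) = -5*atan(9/2)/2.
Integral = F(2) - F(-3) = 5*atan(3)/2 + 5*atan(9/2)/2.

Antiderivative: F(x) = 5*atan(3*x/2)/2; value = 5*atan(3)/2 + 5*atan(9/2)/2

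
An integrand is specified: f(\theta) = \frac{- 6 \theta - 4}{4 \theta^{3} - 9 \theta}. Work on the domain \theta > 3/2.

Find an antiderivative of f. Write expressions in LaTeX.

An antiderivative is F(\theta) = \frac{4 \log{\left(\theta \right)}}{9} - \frac{13 \log{\left(\theta - \frac{3}{2} \right)}}{18} + \frac{5 \log{\left(\theta + \frac{3}{2} \right)}}{18}.

The denominator factors as \theta \left(2 \theta - 3\right) \left(2 \theta + 3\right); partial fractions split f into directly integrable pieces: \frac{5}{9 \left(2 \theta + 3\right)} - \frac{13}{9 \left(2 \theta - 3\right)} + \frac{4}{9 \theta}.
Check: d/d\theta[\frac{4 \log{\left(\theta \right)}}{9} - \frac{13 \log{\left(\theta - \frac{3}{2} \right)}}{18} + \frac{5 \log{\left(\theta + \frac{3}{2} \right)}}{18}] = \frac{- 6 \theta - 4}{4 \theta^{3} - 9 \theta} = f(\theta).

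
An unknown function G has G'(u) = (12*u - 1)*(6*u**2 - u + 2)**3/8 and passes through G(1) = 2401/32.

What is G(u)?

G'(u) matches the chain-rule pattern g'(h)*h' with inner function h(u) = -3*u**2 + u/2 - 1; substituting w = h(u) collapses the integral.
A general antiderivative is (-3*u**2 + u/2 - 1)**4/2 + C.
The condition gives C = 2401/32 - (2401/32) = 0.
So G(u) = (-6*u**2 + u - 2)**4/32.
Check: d/du[(-6*u**2 + u - 2)**4/32] = 324*u**7 - 189*u**6 + 729*u**5/2 - 555*u**4/4 + 1009*u**3/8 - 111*u**2/4 + 27*u/2 - 1, which equals G'(u).

G(u) = (-6*u**2 + u - 2)**4/32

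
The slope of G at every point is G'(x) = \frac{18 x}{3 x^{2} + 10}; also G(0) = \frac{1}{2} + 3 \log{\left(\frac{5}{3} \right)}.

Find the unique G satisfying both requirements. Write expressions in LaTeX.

G(x) = 3 \log{\left(3 x^{2} + 10 \right)} - 3 \log{\left(6 \right)} + \frac{1}{2}

The substitution u = \frac{x^{2}}{2} + \frac{5}{3} works: G'(x) is exactly (dG/du)*(du/dx) for that inner function.
A general antiderivative is 3 \log{\left(\frac{x^{2}}{2} + \frac{5}{3} \right)} + C.
The condition gives C = \frac{1}{2} + 3 \log{\left(\frac{5}{3} \right)} - (3 \log{\left(\frac{5}{3} \right)}) = \frac{1}{2}.
So G(x) = 3 \log{\left(3 x^{2} + 10 \right)} - 3 \log{\left(6 \right)} + \frac{1}{2}.
Check: d/dx[3 \log{\left(3 x^{2} + 10 \right)} - 3 \log{\left(6 \right)} + \frac{1}{2}] = \frac{18 x}{3 x^{2} + 10} = G'(x).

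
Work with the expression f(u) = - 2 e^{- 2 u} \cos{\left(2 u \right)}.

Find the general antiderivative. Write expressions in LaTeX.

F(u) = \frac{\left(- \sin{\left(2 u \right)} + \cos{\left(2 u \right)}\right) e^{- 2 u}}{2} + C

For F(u) to be correct the identity F'(u) - f(u) = 0 must hold.
Check: d/du[\frac{\left(- \sin{\left(2 u \right)} + \cos{\left(2 u \right)}\right) e^{- 2 u}}{2}] = - 2 e^{- 2 u} \cos{\left(2 u \right)} = f(u).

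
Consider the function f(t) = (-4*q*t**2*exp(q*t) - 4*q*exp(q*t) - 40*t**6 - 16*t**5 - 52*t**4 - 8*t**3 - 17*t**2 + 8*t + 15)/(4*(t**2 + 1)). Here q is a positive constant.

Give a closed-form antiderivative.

Any candidate F(t) must reproduce f(t) exactly when differentiated.
Check: d/dt[-(8*t**5 + 4*t**4 + 4*t**3 - 4*t**2 + 5*t + 4*exp(q*t) - 20*atan(t))/4] = (-4*q*t**2*exp(q*t) - 4*q*exp(q*t) - 40*t**6 - 16*t**5 - 52*t**4 - 8*t**3 - 17*t**2 + 8*t + 15)/(4*t**2 + 4), which equals f(t).

An antiderivative is F(t) = -(8*t**5 + 4*t**4 + 4*t**3 - 4*t**2 + 5*t + 4*exp(q*t) - 20*atan(t))/4.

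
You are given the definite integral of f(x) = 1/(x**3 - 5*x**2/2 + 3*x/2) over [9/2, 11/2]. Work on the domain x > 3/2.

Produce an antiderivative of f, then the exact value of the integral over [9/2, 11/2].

The denominator factors as x*(x - 1)*(2*x - 3); partial fractions split f into directly integrable pieces: 8/(3*(2*x - 3)) - 2/(x - 1) + 2/(3*x).
F(x) = 2*log(x)/3 + 4*log(x - 3/2)/3 - 2*log(x - 1) is an antiderivative of f.
Check: d/dx[2*log(x)/3 + 4*log(x - 3/2)/3 - 2*log(x - 1)] = 2/(2*x**3 - 5*x**2 + 3*x), which equals f(x).
F(11/2) = -2*log(9/2) + 2*log(11/2)/3 + 4*log(4)/3; F(9/2) = -2*log(7/2) + 2*log(9/2)/3 + 4*log(3)/3.
Integral = F(11/2) - F(9/2) = -8*log(9/2)/3 - 4*log(3)/3 + 2*log(11/2)/3 + 4*log(4)/3 + 2*log(7/2).

Antiderivative: F(x) = 2*log(x)/3 + 4*log(x - 3/2)/3 - 2*log(x - 1); value = -8*log(9/2)/3 - 4*log(3)/3 + 2*log(11/2)/3 + 4*log(4)/3 + 2*log(7/2)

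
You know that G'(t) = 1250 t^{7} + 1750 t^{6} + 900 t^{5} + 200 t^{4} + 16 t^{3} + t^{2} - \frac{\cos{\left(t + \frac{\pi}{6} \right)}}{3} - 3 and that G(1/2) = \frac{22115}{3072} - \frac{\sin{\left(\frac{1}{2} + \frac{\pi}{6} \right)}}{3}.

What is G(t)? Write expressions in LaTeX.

G(t) = \frac{625 t^{8}}{4} + 250 t^{7} + 150 t^{6} + 40 t^{5} + 4 t^{4} + \frac{t^{3}}{3} - 3 t - \frac{\sin{\left(t + \frac{\pi}{6} \right)}}{3} + \frac{9}{4}

The integrand splits into summands that can be handled one at a time.
A general antiderivative is \frac{t^{3}}{3} - 3 t + 4 \left(- \frac{5 t^{2}}{2} - t\right)^{4} - \frac{\sin{\left(t + \frac{\pi}{6} \right)}}{3} + \frac{1}{4} + C.
The condition gives C = \frac{22115}{3072} - \frac{\sin{\left(\frac{1}{2} + \frac{\pi}{6} \right)}}{3} - (\frac{15971}{3072} - \frac{\sin{\left(\frac{1}{2} + \frac{\pi}{6} \right)}}{3}) = 2.
So G(t) = \frac{625 t^{8}}{4} + 250 t^{7} + 150 t^{6} + 40 t^{5} + 4 t^{4} + \frac{t^{3}}{3} - 3 t - \frac{\sin{\left(t + \frac{\pi}{6} \right)}}{3} + \frac{9}{4}.
Check: d/dt[\frac{625 t^{8}}{4} + 250 t^{7} + 150 t^{6} + 40 t^{5} + 4 t^{4} + \frac{t^{3}}{3} - 3 t - \frac{\sin{\left(t + \frac{\pi}{6} \right)}}{3} + \frac{9}{4}] = 1250 t^{7} + 1750 t^{6} + 900 t^{5} + 200 t^{4} + 16 t^{3} + t^{2} - \frac{\cos{\left(t + \frac{\pi}{6} \right)}}{3} - 3 = G'(t).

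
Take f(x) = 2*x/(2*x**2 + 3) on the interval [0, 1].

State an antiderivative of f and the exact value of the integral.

Antiderivative: F(x) = log(2*x**2 + 3)/2; value = -log(3)/2 + log(5)/2

The substitution u = 2*x**2 + 3 works: f is exactly (dF/du)*(du/dx) for that inner function.
F(x) = log(2*x**2 + 3)/2 is an antiderivative of f.
Check: d/dx[log(2*x**2 + 3)/2] = 2*x/(2*x**2 + 3) = f(x).
F(1) = log(5)/2; F(0) = log(3)/2.
Integral = F(1) - F(0) = -log(3)/2 + log(5)/2.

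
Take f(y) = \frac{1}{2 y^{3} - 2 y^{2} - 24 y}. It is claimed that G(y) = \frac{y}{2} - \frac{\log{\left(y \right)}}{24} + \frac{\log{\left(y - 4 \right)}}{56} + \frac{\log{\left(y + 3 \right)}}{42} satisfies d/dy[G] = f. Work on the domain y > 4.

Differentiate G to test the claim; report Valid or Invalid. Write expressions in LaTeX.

Invalid: d/dy[G] - f = \frac{1}{2}, which is not 0.

d/dy[G] = \frac{y^{3} - y^{2} - 12 y + 1}{2 y^{3} - 2 y^{2} - 24 y}
d/dy[G] - f(y) = \frac{1}{2} != 0.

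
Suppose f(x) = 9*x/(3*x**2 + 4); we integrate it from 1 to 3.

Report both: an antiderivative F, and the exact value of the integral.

Antiderivative: F(x) = 3*log(3*x**2 + 4)/2; value = -3*log(7)/2 + 3*log(31)/2

The substitution u = 3*x**2 + 4 works: f is exactly (dF/du)*(du/dx) for that inner function.
F(x) = 3*log(3*x**2 + 4)/2 is an antiderivative of f.
Check: d/dx[3*log(3*x**2 + 4)/2] = 9*x/(3*x**2 + 4) = f(x).
F(3) = 3*log(31)/2; F(1) = 3*log(7)/2.
Integral = F(3) - F(1) = -3*log(7)/2 + 3*log(31)/2.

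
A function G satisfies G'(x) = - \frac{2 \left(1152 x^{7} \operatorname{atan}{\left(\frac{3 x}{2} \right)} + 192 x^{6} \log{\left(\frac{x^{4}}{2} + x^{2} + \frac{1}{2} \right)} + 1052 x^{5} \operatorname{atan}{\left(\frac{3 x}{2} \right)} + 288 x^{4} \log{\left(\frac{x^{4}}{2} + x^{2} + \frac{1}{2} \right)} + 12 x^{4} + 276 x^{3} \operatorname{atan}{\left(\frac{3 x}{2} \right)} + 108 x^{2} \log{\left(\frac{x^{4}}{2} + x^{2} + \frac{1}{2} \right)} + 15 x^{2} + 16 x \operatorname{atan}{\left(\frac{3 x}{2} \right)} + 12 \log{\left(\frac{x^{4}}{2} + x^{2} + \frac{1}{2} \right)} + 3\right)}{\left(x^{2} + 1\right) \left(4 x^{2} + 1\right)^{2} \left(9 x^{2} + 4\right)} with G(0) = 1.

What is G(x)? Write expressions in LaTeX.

G(x) = - \frac{16 x^{2} \log{\left(\frac{x^{4}}{2} + x^{2} + \frac{1}{2} \right)} \operatorname{atan}{\left(\frac{3 x}{2} \right)} - 4 x^{2} + 4 \log{\left(\frac{x^{4}}{2} + x^{2} + \frac{1}{2} \right)} \operatorname{atan}{\left(\frac{3 x}{2} \right)} + \operatorname{atan}{\left(\frac{3 x}{2} \right)} - 1}{4 x^{2} + 1}

G'(x) has the shape u'v + uv' for u = - 4 \log{\left(\frac{x^{4}}{2} + x^{2} + \frac{1}{2} \right)} - \frac{1}{4 x^{2} + 1} and v = \operatorname{atan}{\left(\frac{3 x}{2} \right)} — it is the derivative of the product u*v.
A general antiderivative is 2 \left(- 2 \log{\left(\frac{x^{4}}{2} + x^{2} + \frac{1}{2} \right)} - \frac{1}{2 \left(4 x^{2} + 1\right)}\right) \operatorname{atan}{\left(\frac{3 x}{2} \right)} + C.
The condition gives C = 1 - (0) = 1.
So G(x) = - \frac{16 x^{2} \log{\left(\frac{x^{4}}{2} + x^{2} + \frac{1}{2} \right)} \operatorname{atan}{\left(\frac{3 x}{2} \right)} - 4 x^{2} + 4 \log{\left(\frac{x^{4}}{2} + x^{2} + \frac{1}{2} \right)} \operatorname{atan}{\left(\frac{3 x}{2} \right)} + \operatorname{atan}{\left(\frac{3 x}{2} \right)} - 1}{4 x^{2} + 1}.
Check: d/dx[- \frac{16 x^{2} \log{\left(\frac{x^{4}}{2} + x^{2} + \frac{1}{2} \right)} \operatorname{atan}{\left(\frac{3 x}{2} \right)} - 4 x^{2} + 4 \log{\left(\frac{x^{4}}{2} + x^{2} + \frac{1}{2} \right)} \operatorname{atan}{\left(\frac{3 x}{2} \right)} + \operatorname{atan}{\left(\frac{3 x}{2} \right)} - 1}{4 x^{2} + 1}] = \frac{- 2304 x^{7} \operatorname{atan}{\left(\frac{3 x}{2} \right)} - 384 x^{6} \log{\left(\frac{x^{4}}{2} + x^{2} + \frac{1}{2} \right)} - 2104 x^{5} \operatorname{atan}{\left(\frac{3 x}{2} \right)} - 576 x^{4} \log{\left(\frac{x^{4}}{2} + x^{2} + \frac{1}{2} \right)} - 24 x^{4} - 552 x^{3} \operatorname{atan}{\left(\frac{3 x}{2} \right)} - 216 x^{2} \log{\left(\frac{x^{4}}{2} + x^{2} + \frac{1}{2} \right)} - 30 x^{2} - 32 x \operatorname{atan}{\left(\frac{3 x}{2} \right)} - 24 \log{\left(\frac{x^{4}}{2} + x^{2} + \frac{1}{2} \right)} - 6}{144 x^{8} + 280 x^{6} + 177 x^{4} + 45 x^{2} + 4}, which equals G'(x).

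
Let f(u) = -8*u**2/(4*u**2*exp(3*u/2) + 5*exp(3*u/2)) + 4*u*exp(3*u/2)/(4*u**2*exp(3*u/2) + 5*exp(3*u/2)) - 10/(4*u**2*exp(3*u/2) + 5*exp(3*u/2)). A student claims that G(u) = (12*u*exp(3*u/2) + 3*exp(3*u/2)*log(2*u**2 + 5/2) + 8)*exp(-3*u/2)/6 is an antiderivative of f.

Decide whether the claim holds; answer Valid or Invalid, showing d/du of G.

d/du[G] = (8*u**2*exp(3*u/2) - 8*u**2 + 4*u*exp(3*u/2) + 10*exp(3*u/2) - 10)/(4*u**2*exp(3*u/2) + 5*exp(3*u/2))
d/du[G] - f(u) = 2 != 0.

Invalid: d/du[G] - f = 2, which is not 0.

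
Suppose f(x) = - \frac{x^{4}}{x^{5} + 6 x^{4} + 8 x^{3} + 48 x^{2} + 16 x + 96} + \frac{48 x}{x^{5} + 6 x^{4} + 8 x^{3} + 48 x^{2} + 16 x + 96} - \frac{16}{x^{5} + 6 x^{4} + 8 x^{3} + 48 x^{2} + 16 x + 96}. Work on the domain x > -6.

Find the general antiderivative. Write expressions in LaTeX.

The integrand splits into summands that can be handled one at a time.
Check: d/dx[- \log{\left(\frac{x}{2} + 3 \right)} - \frac{2}{\frac{x^{2}}{2} + 2}] = \frac{- x^{4} + 48 x - 16}{x^{5} + 6 x^{4} + 8 x^{3} + 48 x^{2} + 16 x + 96}, which equals f(x).

F(x) = - \log{\left(\frac{x}{2} + 3 \right)} - \frac{2}{\frac{x^{2}}{2} + 2} + C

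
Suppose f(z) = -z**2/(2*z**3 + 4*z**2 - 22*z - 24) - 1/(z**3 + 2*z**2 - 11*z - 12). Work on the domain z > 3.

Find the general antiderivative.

The denominator factors as 2*(z - 3)*(z + 1)*(z + 4); partial fractions split f into directly integrable pieces: -3/(7*(z + 4)) + 1/(8*(z + 1)) - 11/(56*(z - 3)).
Check: d/dz[-11*log(z - 3)/56 + log(z + 1)/8 - 3*log(z + 4)/7] = (-z**2 - 2)/(2*z**3 + 4*z**2 - 22*z - 24), which equals f(z).

F(z) = -11*log(z - 3)/56 + log(z + 1)/8 - 3*log(z + 4)/7 + C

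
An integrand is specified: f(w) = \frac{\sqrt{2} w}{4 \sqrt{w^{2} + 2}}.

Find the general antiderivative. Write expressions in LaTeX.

F(w) = \frac{\sqrt{2} \sqrt{w^{2} + 2}}{4} + C

The substitution u = \frac{w^{2}}{2} + 1 works: f is exactly (dF/du)*(du/dw) for that inner function.
Check: d/dw[\frac{\sqrt{2} \sqrt{w^{2} + 2}}{4}] = \frac{\sqrt{2} w}{4 \sqrt{w^{2} + 2}} = f(w).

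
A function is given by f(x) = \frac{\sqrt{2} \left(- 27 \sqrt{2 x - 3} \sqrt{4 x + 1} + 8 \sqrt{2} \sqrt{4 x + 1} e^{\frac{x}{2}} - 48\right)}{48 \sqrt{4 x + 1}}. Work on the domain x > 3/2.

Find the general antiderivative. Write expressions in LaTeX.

F(x) = \frac{- 9 \sqrt{2} \left(2 x - 3\right)^{\frac{3}{2}} - 24 \sqrt{2} \sqrt{4 x + 1} + 32 e^{\frac{x}{2}}}{48} + C

An antiderivative F(x) passes only if d/dx[F] lands on f(x) exactly.
Check: d/dx[\frac{- 9 \sqrt{2} \left(2 x - 3\right)^{\frac{3}{2}} - 24 \sqrt{2} \sqrt{4 x + 1} + 32 e^{\frac{x}{2}}}{48}] = \frac{- 27 \sqrt{2} \sqrt{2 x - 3} \sqrt{4 x + 1} + 16 \sqrt{4 x + 1} e^{\frac{x}{2}} - 48 \sqrt{2}}{48 \sqrt{4 x + 1}}, which equals f(x).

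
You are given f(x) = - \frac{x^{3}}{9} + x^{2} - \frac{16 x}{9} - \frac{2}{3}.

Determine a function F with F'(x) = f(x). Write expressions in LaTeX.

An antiderivative is F(x) = - \frac{\left(- x^{2} + 6 x + 2\right)^{2}}{36}.

The substitution u = - \frac{x^{2}}{3} + 2 x + \frac{2}{3} works: f is exactly (dF/du)*(du/dx) for that inner function.
Check: d/dx[- \frac{\left(- x^{2} + 6 x + 2\right)^{2}}{36}] = - \frac{x^{3}}{9} + x^{2} - \frac{16 x}{9} - \frac{2}{3} = f(x).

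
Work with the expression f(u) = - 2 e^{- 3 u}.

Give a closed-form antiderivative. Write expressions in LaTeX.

An antiderivative is F(u) = \frac{2 e^{- 3 u}}{3}.

Check any antiderivative F(u) by computing F'(u) and comparing it with f(u).
Check: d/du[\frac{2 e^{- 3 u}}{3}] = - 2 e^{- 3 u} = f(u).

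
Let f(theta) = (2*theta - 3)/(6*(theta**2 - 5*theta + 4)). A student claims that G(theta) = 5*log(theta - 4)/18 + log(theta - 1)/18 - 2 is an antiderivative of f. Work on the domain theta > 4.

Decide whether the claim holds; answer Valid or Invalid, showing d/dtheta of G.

Valid - differentiating G returns exactly f.

d/dtheta[G] = (2*theta - 3)/(6*theta**2 - 30*theta + 24)
This equals f(theta) exactly, so the claim holds.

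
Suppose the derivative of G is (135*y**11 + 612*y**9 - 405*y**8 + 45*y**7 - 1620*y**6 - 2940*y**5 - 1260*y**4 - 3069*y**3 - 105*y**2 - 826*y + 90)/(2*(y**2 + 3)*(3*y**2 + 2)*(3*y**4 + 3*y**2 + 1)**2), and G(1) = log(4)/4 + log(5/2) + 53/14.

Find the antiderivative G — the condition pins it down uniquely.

Any candidate G(y) must reproduce the stated G'(y) exactly.
A general antiderivative is (5*y/2 + 4)/(y**4 + y**2 + 1/3) + log(y**2 + 3)/4 + log(3*y**2/2 + 1) + C.
The condition gives C = log(4)/4 + log(5/2) + 53/14 - (log(4)/4 + log(5/2) + 39/14) = 1.
So G(y) = (3*y**4*log(y**2 + 3) + 12*y**4*log(3*y**2/2 + 1) + 12*y**4 + 3*y**2*log(y**2 + 3) + 12*y**2*log(3*y**2/2 + 1) + 12*y**2 + 30*y + log(y**2 + 3) + 4*log(3*y**2/2 + 1) + 52)/(12*y**4 + 12*y**2 + 4).
Check: d/dy[(3*y**4*log(y**2 + 3) + 12*y**4*log(3*y**2/2 + 1) + 12*y**4 + 3*y**2*log(y**2 + 3) + 12*y**2*log(3*y**2/2 + 1) + 12*y**2 + 30*y + log(y**2 + 3) + 4*log(3*y**2/2 + 1) + 52)/(12*y**4 + 12*y**2 + 4)] = (135*y**11 + 612*y**9 - 405*y**8 + 45*y**7 - 1620*y**6 - 2940*y**5 - 1260*y**4 - 3069*y**3 - 105*y**2 - 826*y + 90)/(54*y**12 + 306*y**10 + 594*y**8 + 582*y**6 + 318*y**4 + 94*y**2 + 12), which equals G'(y).

G(y) = (3*y**4*log(y**2 + 3) + 12*y**4*log(3*y**2/2 + 1) + 12*y**4 + 3*y**2*log(y**2 + 3) + 12*y**2*log(3*y**2/2 + 1) + 12*y**2 + 30*y + log(y**2 + 3) + 4*log(3*y**2/2 + 1) + 52)/(12*y**4 + 12*y**2 + 4)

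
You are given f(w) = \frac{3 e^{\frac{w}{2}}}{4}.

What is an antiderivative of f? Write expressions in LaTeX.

An antiderivative is F(w) = \frac{3 e^{\frac{w}{2}}}{2}.

Any candidate F(w) must reproduce f(w) exactly when differentiated.
Check: d/dw[\frac{3 e^{\frac{w}{2}}}{2}] = \frac{3 e^{\frac{w}{2}}}{4} = f(w).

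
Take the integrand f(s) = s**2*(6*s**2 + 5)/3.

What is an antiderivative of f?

An antiderivative F(s) passes only if d/ds[F] lands on f(s) exactly.
Check: d/ds[2*s**5/5 + 5*s**3/9] = 2*s**4 + 5*s**2/3, which equals f(s).

An antiderivative is F(s) = 2*s**5/5 + 5*s**3/9.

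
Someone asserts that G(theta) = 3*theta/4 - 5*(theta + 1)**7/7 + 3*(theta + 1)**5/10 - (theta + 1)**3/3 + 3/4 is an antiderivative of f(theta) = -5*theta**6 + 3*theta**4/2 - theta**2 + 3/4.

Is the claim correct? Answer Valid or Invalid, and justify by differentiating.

d/dtheta[G] = -5*theta**6 - 30*theta**5 - 147*theta**4/2 - 94*theta**3 - 67*theta**2 - 26*theta - 15/4
d/dtheta[G] - f(theta) = -30*theta**5 - 75*theta**4 - 94*theta**3 - 66*theta**2 - 26*theta - 9/2 != 0.

Invalid: d/dtheta[G] - f = -30*theta**5 - 75*theta**4 - 94*theta**3 - 66*theta**2 - 26*theta - 9/2, which is not 0.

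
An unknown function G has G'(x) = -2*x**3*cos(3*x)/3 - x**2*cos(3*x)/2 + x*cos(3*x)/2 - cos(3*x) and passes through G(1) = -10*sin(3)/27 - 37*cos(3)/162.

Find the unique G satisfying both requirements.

G(x) = -2*x**3*sin(3*x)/9 - x**2*sin(3*x)/6 - 2*x**2*cos(3*x)/9 + 17*x*sin(3*x)/54 - x*cos(3*x)/9 - 8*sin(3*x)/27 + 17*cos(3*x)/162

Integrate term by term and add the pieces.
A general antiderivative is -2*x**3*sin(3*x)/9 - x**2*sin(3*x)/6 - 2*x**2*cos(3*x)/9 + 17*x*sin(3*x)/54 - x*cos(3*x)/9 - 8*sin(3*x)/27 + 17*cos(3*x)/162 + C.
The condition gives C = -10*sin(3)/27 - 37*cos(3)/162 - (-10*sin(3)/27 - 37*cos(3)/162) = 0.
So G(x) = -2*x**3*sin(3*x)/9 - x**2*sin(3*x)/6 - 2*x**2*cos(3*x)/9 + 17*x*sin(3*x)/54 - x*cos(3*x)/9 - 8*sin(3*x)/27 + 17*cos(3*x)/162.
Check: d/dx[-2*x**3*sin(3*x)/9 - x**2*sin(3*x)/6 - 2*x**2*cos(3*x)/9 + 17*x*sin(3*x)/54 - x*cos(3*x)/9 - 8*sin(3*x)/27 + 17*cos(3*x)/162] = -2*x**3*cos(3*x)/3 - x**2*cos(3*x)/2 + x*cos(3*x)/2 - cos(3*x) = G'(x).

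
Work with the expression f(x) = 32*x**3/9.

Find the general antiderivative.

A first test for any F(x): its x-derivative must equal f(x) identically.
Check: d/dx[8*x**4/9] = 32*x**3/9 = f(x).

F(x) = 8*x**4/9 + C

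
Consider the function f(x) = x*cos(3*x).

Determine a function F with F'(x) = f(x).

An antiderivative is F(x) = x*sin(3*x)/3 + cos(3*x)/9.

Any candidate F(x) must reproduce f(x) exactly when differentiated.
Check: d/dx[x*sin(3*x)/3 + cos(3*x)/9] = x*cos(3*x) = f(x).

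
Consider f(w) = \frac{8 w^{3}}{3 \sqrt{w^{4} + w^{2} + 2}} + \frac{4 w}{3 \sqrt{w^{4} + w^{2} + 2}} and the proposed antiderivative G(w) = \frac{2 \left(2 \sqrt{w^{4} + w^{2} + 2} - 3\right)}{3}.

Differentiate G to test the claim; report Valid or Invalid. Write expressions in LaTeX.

Valid: G'(w) = f(w).

d/dw[G] = \frac{8 w^{3} + 4 w}{3 \sqrt{w^{4} + w^{2} + 2}}
This equals f(w) exactly, so the claim holds.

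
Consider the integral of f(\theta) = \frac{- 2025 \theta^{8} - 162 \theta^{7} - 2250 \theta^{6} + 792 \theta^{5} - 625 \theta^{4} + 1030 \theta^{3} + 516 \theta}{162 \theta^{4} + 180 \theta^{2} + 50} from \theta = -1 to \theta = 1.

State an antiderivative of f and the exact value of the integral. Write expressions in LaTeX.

A candidate is checked by its d/d\theta: the result must match f(\theta).
F(\theta) = - \frac{5 \theta^{5}}{2} - \frac{\theta^{4}}{4} + 3 \theta^{2} - \frac{2}{3 \theta^{2} + \frac{5}{3}} is an antiderivative of f.
Check: d/d\theta[- \frac{5 \theta^{5}}{2} - \frac{\theta^{4}}{4} + 3 \theta^{2} - \frac{2}{3 \theta^{2} + \frac{5}{3}}] = \frac{- 2025 \theta^{8} - 162 \theta^{7} - 2250 \theta^{6} + 792 \theta^{5} - 625 \theta^{4} + 1030 \theta^{3} + 516 \theta}{162 \theta^{4} + 180 \theta^{2} + 50} = f(\theta).
F(1) = - \frac{5}{28}; F(-1) = \frac{135}{28}.
Integral = F(1) - F(-1) = -5.

Antiderivative: F(\theta) = - \frac{5 \theta^{5}}{2} - \frac{\theta^{4}}{4} + 3 \theta^{2} - \frac{2}{3 \theta^{2} + \frac{5}{3}}; value = -5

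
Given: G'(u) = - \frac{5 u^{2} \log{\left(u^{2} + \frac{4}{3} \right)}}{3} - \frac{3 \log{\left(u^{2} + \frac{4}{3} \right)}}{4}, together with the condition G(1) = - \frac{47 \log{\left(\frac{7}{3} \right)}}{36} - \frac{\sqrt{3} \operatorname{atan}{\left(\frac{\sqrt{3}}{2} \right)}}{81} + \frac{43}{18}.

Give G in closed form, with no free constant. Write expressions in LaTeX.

Integrate term by term and add the pieces.
A general antiderivative is \frac{10 u^{3}}{27} + \frac{u}{54} + \left(- \frac{5 u^{3}}{9} - \frac{3 u}{4}\right) \log{\left(u^{2} + \frac{4}{3} \right)} - \frac{\sqrt{3} \operatorname{atan}{\left(\frac{\sqrt{3} u}{2} \right)}}{81} + C.
The condition gives C = - \frac{47 \log{\left(\frac{7}{3} \right)}}{36} - \frac{\sqrt{3} \operatorname{atan}{\left(\frac{\sqrt{3}}{2} \right)}}{81} + \frac{43}{18} - (- \frac{47 \log{\left(\frac{7}{3} \right)}}{36} - \frac{\sqrt{3} \operatorname{atan}{\left(\frac{\sqrt{3}}{2} \right)}}{81} + \frac{7}{18}) = 2.
So G(u) = - \frac{5 u^{3} \log{\left(u^{2} + \frac{4}{3} \right)}}{9} + \frac{10 u^{3}}{27} - \frac{3 u \log{\left(u^{2} + \frac{4}{3} \right)}}{4} + \frac{u}{54} - \frac{\sqrt{3} \operatorname{atan}{\left(\frac{\sqrt{3} u}{2} \right)}}{81} + 2.
Check: d/du[- \frac{5 u^{3} \log{\left(u^{2} + \frac{4}{3} \right)}}{9} + \frac{10 u^{3}}{27} - \frac{3 u \log{\left(u^{2} + \frac{4}{3} \right)}}{4} + \frac{u}{54} - \frac{\sqrt{3} \operatorname{atan}{\left(\frac{\sqrt{3} u}{2} \right)}}{81} + 2] = - \frac{5 u^{2} \log{\left(u^{2} + \frac{4}{3} \right)}}{3} - \frac{3 \log{\left(u^{2} + \frac{4}{3} \right)}}{4} = G'(u).

G(u) = - \frac{5 u^{3} \log{\left(u^{2} + \frac{4}{3} \right)}}{9} + \frac{10 u^{3}}{27} - \frac{3 u \log{\left(u^{2} + \frac{4}{3} \right)}}{4} + \frac{u}{54} - \frac{\sqrt{3} \operatorname{atan}{\left(\frac{\sqrt{3} u}{2} \right)}}{81} + 2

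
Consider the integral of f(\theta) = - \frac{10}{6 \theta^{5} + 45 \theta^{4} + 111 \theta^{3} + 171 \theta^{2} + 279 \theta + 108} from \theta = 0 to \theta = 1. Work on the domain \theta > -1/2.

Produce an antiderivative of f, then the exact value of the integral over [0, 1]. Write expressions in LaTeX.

The denominator factors as 3 \left(\theta + 3\right) \left(\theta + 4\right) \left(2 \theta + 1\right) \left(\theta^{2} + 3\right); partial fractions split f into directly integrable pieces: \frac{5 \left(25 \theta + 33\right)}{4446 \left(\theta^{2} + 3\right)} - \frac{32}{273 \left(2 \theta + 1\right)} - \frac{10}{399 \left(\theta + 4\right)} + \frac{1}{18 \left(\theta + 3\right)}.
F(\theta) = - \frac{16 \log{\left(\theta + \frac{1}{2} \right)}}{273} + \frac{\log{\left(\theta + 3 \right)}}{18} - \frac{10 \log{\left(\theta + 4 \right)}}{399} + \frac{125 \log{\left(\theta^{2} + 3 \right)}}{8892} + \frac{55 \sqrt{3} \operatorname{atan}{\left(\frac{\sqrt{3} \theta}{3} \right)}}{4446} is an antiderivative of f.
Check: d/d\theta[- \frac{16 \log{\left(\theta + \frac{1}{2} \right)}}{273} + \frac{\log{\left(\theta + 3 \right)}}{18} - \frac{10 \log{\left(\theta + 4 \right)}}{399} + \frac{125 \log{\left(\theta^{2} + 3 \right)}}{8892} + \frac{55 \sqrt{3} \operatorname{atan}{\left(\frac{\sqrt{3} \theta}{3} \right)}}{4446}] = - \frac{10}{6 \theta^{5} + 45 \theta^{4} + 111 \theta^{3} + 171 \theta^{2} + 279 \theta + 108} = f(\theta).
F(1) = - \frac{10 \log{\left(5 \right)}}{399} - \frac{16 \log{\left(\frac{3}{2} \right)}}{273} + \frac{55 \sqrt{3} \pi}{26676} + \frac{619 \log{\left(4 \right)}}{8892}; F(0) = - \frac{10 \log{\left(4 \right)}}{399} + \frac{16 \log{\left(2 \right)}}{273} + \frac{619 \log{\left(3 \right)}}{8892}.
Integral = F(1) - F(0) = - \frac{619 \log{\left(3 \right)}}{8892} - \frac{16 \log{\left(2 \right)}}{273} - \frac{10 \log{\left(5 \right)}}{399} - \frac{16 \log{\left(\frac{3}{2} \right)}}{273} + \frac{55 \sqrt{3} \pi}{26676} + \frac{5893 \log{\left(4 \right)}}{62244}.

Antiderivative: F(\theta) = - \frac{16 \log{\left(\theta + \frac{1}{2} \right)}}{273} + \frac{\log{\left(\theta + 3 \right)}}{18} - \frac{10 \log{\left(\theta + 4 \right)}}{399} + \frac{125 \log{\left(\theta^{2} + 3 \right)}}{8892} + \frac{55 \sqrt{3} \operatorname{atan}{\left(\frac{\sqrt{3} \theta}{3} \right)}}{4446}; value = - \frac{619 \log{\left(3 \right)}}{8892} - \frac{16 \log{\left(2 \right)}}{273} - \frac{10 \log{\left(5 \right)}}{399} - \frac{16 \log{\left(\frac{3}{2} \right)}}{273} + \frac{55 \sqrt{3} \pi}{26676} + \frac{5893 \log{\left(4 \right)}}{62244}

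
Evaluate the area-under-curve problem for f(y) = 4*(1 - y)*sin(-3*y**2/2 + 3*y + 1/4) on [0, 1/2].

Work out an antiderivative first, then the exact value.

f matches the chain-rule pattern g'(h)*h' with inner function h(y) = -3*y**2/2 + 3*y + 1/4; substituting u = h(y) collapses the integral.
F(y) = -4*cos(-3*y**2/2 + 3*y + 1/4)/3 is an antiderivative of f.
Check: d/dy[-4*cos(-3*y**2/2 + 3*y + 1/4)/3] = -4*y*sin(-3*y**2/2 + 3*y + 1/4) + 4*sin(-3*y**2/2 + 3*y + 1/4), which equals f(y).
F(1/2) = -4*cos(11/8)/3; F(0) = -4*cos(1/4)/3.
Integral = F(1/2) - F(0) = -4*cos(11/8)/3 + 4*cos(1/4)/3.

Antiderivative: F(y) = -4*cos(-3*y**2/2 + 3*y + 1/4)/3; value = -4*cos(11/8)/3 + 4*cos(1/4)/3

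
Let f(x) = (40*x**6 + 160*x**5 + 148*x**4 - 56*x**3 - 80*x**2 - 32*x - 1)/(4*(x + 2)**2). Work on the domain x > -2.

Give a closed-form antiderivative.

Recover f(x) by differentiating a candidate F(x); any mismatch rules it out.
Check: d/dx[(8*x**5*(x + 2) - 4*x**3*(x + 2) - 4*x**2*(x + 2) + 2*x + 5)/(4*(x + 2))] = (40*x**6 + 160*x**5 + 148*x**4 - 56*x**3 - 80*x**2 - 32*x - 1)/(4*x**2 + 16*x + 16), which equals f(x).

An antiderivative is F(x) = (8*x**5*(x + 2) - 4*x**3*(x + 2) - 4*x**2*(x + 2) + 2*x + 5)/(4*(x + 2)).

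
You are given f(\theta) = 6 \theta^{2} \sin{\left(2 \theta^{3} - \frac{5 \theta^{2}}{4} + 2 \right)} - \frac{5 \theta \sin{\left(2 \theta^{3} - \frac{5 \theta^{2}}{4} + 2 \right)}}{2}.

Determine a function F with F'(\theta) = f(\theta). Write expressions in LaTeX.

An antiderivative is F(\theta) = - \cos{\left(2 \theta^{3} - \frac{5 \theta^{2}}{4} + 2 \right)}.

f matches the chain-rule pattern g'(h)*h' with inner function h(\theta) = 2 \theta^{3} - \frac{5 \theta^{2}}{4} + 2; substituting u = h(\theta) collapses the integral.
Check: d/d\theta[- \cos{\left(2 \theta^{3} - \frac{5 \theta^{2}}{4} + 2 \right)}] = 6 \theta^{2} \sin{\left(2 \theta^{3} - \frac{5 \theta^{2}}{4} + 2 \right)} - \frac{5 \theta \sin{\left(2 \theta^{3} - \frac{5 \theta^{2}}{4} + 2 \right)}}{2} = f(\theta).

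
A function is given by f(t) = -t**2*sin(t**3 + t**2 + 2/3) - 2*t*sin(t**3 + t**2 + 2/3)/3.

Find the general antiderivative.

f matches the chain-rule pattern g'(h)*h' with inner function h(t) = t**3 + t**2 + 2/3; substituting u = h(t) collapses the integral.
Check: d/dt[cos(t**3 + t**2 + 2/3)/3] = -t**2*sin(t**3 + t**2 + 2/3) - 2*t*sin(t**3 + t**2 + 2/3)/3 = f(t).

F(t) = cos(t**3 + t**2 + 2/3)/3 + C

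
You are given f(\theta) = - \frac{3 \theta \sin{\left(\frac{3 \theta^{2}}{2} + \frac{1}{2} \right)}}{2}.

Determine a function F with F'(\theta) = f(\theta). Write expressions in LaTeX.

The substitution u = \frac{3 \theta^{2}}{2} + \frac{1}{2} works: f is exactly (dF/du)*(du/d\theta) for that inner function.
Check: d/d\theta[\frac{\cos{\left(\frac{3 \theta^{2}}{2} + \frac{1}{2} \right)}}{2}] = - \frac{3 \theta \sin{\left(\frac{3 \theta^{2}}{2} + \frac{1}{2} \right)}}{2} = f(\theta).

An antiderivative is F(\theta) = \frac{\cos{\left(\frac{3 \theta^{2}}{2} + \frac{1}{2} \right)}}{2}.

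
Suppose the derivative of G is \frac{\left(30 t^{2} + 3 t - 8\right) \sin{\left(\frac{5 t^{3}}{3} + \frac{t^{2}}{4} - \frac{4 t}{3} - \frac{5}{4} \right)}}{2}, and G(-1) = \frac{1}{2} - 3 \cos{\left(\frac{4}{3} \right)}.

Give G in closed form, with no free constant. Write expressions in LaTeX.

The substitution u = \frac{5 t^{3}}{3} + \frac{t^{2}}{4} - \frac{4 t}{3} - \frac{5}{4} works: G'(t) is exactly (dG/du)*(du/dt) for that inner function.
A general antiderivative is - 3 \cos{\left(\frac{5 t^{3}}{3} + \frac{t^{2}}{4} - \frac{4 t}{3} - \frac{5}{4} \right)} + C.
The condition gives C = \frac{1}{2} - 3 \cos{\left(\frac{4}{3} \right)} - (- 3 \cos{\left(\frac{4}{3} \right)}) = \frac{1}{2}.
So G(t) = \frac{1 - 6 \cos{\left(\frac{5 t^{3}}{3} + \frac{t^{2}}{4} - \frac{4 t}{3} - \frac{5}{4} \right)}}{2}.
Check: d/dt[\frac{1 - 6 \cos{\left(\frac{5 t^{3}}{3} + \frac{t^{2}}{4} - \frac{4 t}{3} - \frac{5}{4} \right)}}{2}] = 15 t^{2} \sin{\left(\frac{5 t^{3}}{3} + \frac{t^{2}}{4} - \frac{4 t}{3} - \frac{5}{4} \right)} + \frac{3 t \sin{\left(\frac{5 t^{3}}{3} + \frac{t^{2}}{4} - \frac{4 t}{3} - \frac{5}{4} \right)}}{2} - 4 \sin{\left(\frac{5 t^{3}}{3} + \frac{t^{2}}{4} - \frac{4 t}{3} - \frac{5}{4} \right)}, which equals G'(t).

G(t) = \frac{1 - 6 \cos{\left(\frac{5 t^{3}}{3} + \frac{t^{2}}{4} - \frac{4 t}{3} - \frac{5}{4} \right)}}{2}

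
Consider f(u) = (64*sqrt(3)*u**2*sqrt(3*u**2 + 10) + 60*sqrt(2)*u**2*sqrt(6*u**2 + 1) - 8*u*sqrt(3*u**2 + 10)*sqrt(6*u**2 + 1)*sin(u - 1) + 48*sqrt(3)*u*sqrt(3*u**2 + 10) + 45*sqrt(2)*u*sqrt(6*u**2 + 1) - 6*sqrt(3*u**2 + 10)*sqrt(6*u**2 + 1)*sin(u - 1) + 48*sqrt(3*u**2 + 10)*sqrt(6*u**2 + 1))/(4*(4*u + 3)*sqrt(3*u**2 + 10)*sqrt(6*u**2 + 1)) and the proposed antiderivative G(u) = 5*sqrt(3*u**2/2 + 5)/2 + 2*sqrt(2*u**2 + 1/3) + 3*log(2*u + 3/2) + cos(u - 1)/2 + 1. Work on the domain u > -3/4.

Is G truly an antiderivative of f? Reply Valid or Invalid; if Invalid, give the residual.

Valid: G'(u) = f(u).

d/du[G] = (64*sqrt(3)*u**2*sqrt(3*u**2 + 10) + 60*sqrt(2)*u**2*sqrt(6*u**2 + 1) - 8*u*sqrt(3*u**2 + 10)*sqrt(6*u**2 + 1)*sin(u - 1) + 48*sqrt(3)*u*sqrt(3*u**2 + 10) + 45*sqrt(2)*u*sqrt(6*u**2 + 1) - 6*sqrt(3*u**2 + 10)*sqrt(6*u**2 + 1)*sin(u - 1) + 48*sqrt(3*u**2 + 10)*sqrt(6*u**2 + 1))/(16*u*sqrt(3*u**2 + 10)*sqrt(6*u**2 + 1) + 12*sqrt(3*u**2 + 10)*sqrt(6*u**2 + 1))
This equals f(u) exactly, so the claim holds.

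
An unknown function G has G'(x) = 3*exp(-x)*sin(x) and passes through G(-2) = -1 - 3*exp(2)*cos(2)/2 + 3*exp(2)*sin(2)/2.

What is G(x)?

G(x) = -1 - 3*exp(-x)*sin(x)/2 - 3*exp(-x)*cos(x)/2

Any candidate G(x) must reproduce the stated G'(x) exactly.
A general antiderivative is -3*exp(-x)*sin(x)/2 - 3*exp(-x)*cos(x)/2 + C.
The condition gives C = -1 - 3*exp(2)*cos(2)/2 + 3*exp(2)*sin(2)/2 - (-3*exp(2)*cos(2)/2 + 3*exp(2)*sin(2)/2) = -1.
So G(x) = -1 - 3*exp(-x)*sin(x)/2 - 3*exp(-x)*cos(x)/2.
Check: d/dx[-1 - 3*exp(-x)*sin(x)/2 - 3*exp(-x)*cos(x)/2] = 3*exp(-x)*sin(x) = G'(x).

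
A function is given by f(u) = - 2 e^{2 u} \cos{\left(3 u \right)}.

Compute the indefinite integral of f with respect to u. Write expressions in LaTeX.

F(u) = - \frac{6 e^{2 u} \sin{\left(3 u \right)}}{13} - \frac{4 e^{2 u} \cos{\left(3 u \right)}}{13} + C

Check any antiderivative F(u) by computing F'(u) and comparing it with f(u).
Check: d/du[- \frac{6 e^{2 u} \sin{\left(3 u \right)}}{13} - \frac{4 e^{2 u} \cos{\left(3 u \right)}}{13}] = - 2 e^{2 u} \cos{\left(3 u \right)} = f(u).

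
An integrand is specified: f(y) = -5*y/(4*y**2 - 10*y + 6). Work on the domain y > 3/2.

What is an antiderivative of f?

The denominator factors as 2*(y - 1)*(2*y - 3); partial fractions split f into directly integrable pieces: -15/(2*(2*y - 3)) + 5/(2*(y - 1)).
Check: d/dy[5*(-3*log(y - 3/2) + 2*log(y - 1))/4] = -5*y/(4*y**2 - 10*y + 6) = f(y).

An antiderivative is F(y) = 5*(-3*log(y - 3/2) + 2*log(y - 1))/4.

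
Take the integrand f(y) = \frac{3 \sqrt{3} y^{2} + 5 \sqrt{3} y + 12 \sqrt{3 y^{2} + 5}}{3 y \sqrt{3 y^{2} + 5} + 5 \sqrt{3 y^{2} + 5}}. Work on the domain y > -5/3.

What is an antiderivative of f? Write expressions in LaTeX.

Recover f(y) by differentiating a candidate F(y); any mismatch rules it out.
Check: d/dy[\sqrt{y^{2} + \frac{5}{3}} + 4 \log{\left(3 y + 5 \right)}] = \frac{3 \sqrt{3} y^{2} + 5 \sqrt{3} y + 12 \sqrt{3 y^{2} + 5}}{3 y \sqrt{3 y^{2} + 5} + 5 \sqrt{3 y^{2} + 5}} = f(y).

An antiderivative is F(y) = \sqrt{y^{2} + \frac{5}{3}} + 4 \log{\left(3 y + 5 \right)}.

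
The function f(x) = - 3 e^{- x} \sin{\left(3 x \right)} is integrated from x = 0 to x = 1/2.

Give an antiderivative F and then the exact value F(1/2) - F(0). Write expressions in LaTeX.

A candidate is checked by its d/dx: the result must match f(x).
F(x) = \frac{\left(3 \sin{\left(3 x \right)} + 9 \cos{\left(3 x \right)}\right) e^{- x}}{10} is an antiderivative of f.
Check: d/dx[\frac{\left(3 \sin{\left(3 x \right)} + 9 \cos{\left(3 x \right)}\right) e^{- x}}{10}] = - 3 e^{- x} \sin{\left(3 x \right)} = f(x).
F(1/2) = \frac{9 \cos{\left(\frac{3}{2} \right)}}{10 e^{\frac{1}{2}}} + \frac{3 \sin{\left(\frac{3}{2} \right)}}{10 e^{\frac{1}{2}}}; F(0) = \frac{9}{10}.
Integral = F(1/2) - F(0) = - \frac{9}{10} + \frac{9 \cos{\left(\frac{3}{2} \right)}}{10 e^{\frac{1}{2}}} + \frac{3 \sin{\left(\frac{3}{2} \right)}}{10 e^{\frac{1}{2}}}.

Antiderivative: F(x) = \frac{\left(3 \sin{\left(3 x \right)} + 9 \cos{\left(3 x \right)}\right) e^{- x}}{10}; value = - \frac{9}{10} + \frac{9 \cos{\left(\frac{3}{2} \right)}}{10 e^{\frac{1}{2}}} + \frac{3 \sin{\left(\frac{3}{2} \right)}}{10 e^{\frac{1}{2}}}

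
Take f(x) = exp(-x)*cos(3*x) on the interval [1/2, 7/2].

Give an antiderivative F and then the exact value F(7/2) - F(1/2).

Antiderivative: F(x) = -(-3*sin(3*x) + cos(3*x))*exp(-x)/10; value = -3*exp(-1/2)*sin(3/2)/10 + 3*exp(-7/2)*sin(21/2)/10 - exp(-7/2)*cos(21/2)/10 + exp(-1/2)*cos(3/2)/10

A candidate is checked by its d/dx: the result must match f(x).
F(x) = -(-3*sin(3*x) + cos(3*x))*exp(-x)/10 is an antiderivative of f.
Check: d/dx[-(-3*sin(3*x) + cos(3*x))*exp(-x)/10] = exp(-x)*cos(3*x) = f(x).
F(7/2) = 3*exp(-7/2)*sin(21/2)/10 - exp(-7/2)*cos(21/2)/10; F(1/2) = -exp(-1/2)*cos(3/2)/10 + 3*exp(-1/2)*sin(3/2)/10.
Integral = F(7/2) - F(1/2) = -3*exp(-1/2)*sin(3/2)/10 + 3*exp(-7/2)*sin(21/2)/10 - exp(-7/2)*cos(21/2)/10 + exp(-1/2)*cos(3/2)/10.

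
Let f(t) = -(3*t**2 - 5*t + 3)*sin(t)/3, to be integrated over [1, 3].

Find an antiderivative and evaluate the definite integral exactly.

Antiderivative: F(t) = t**2*cos(t) - 2*t*sin(t) - 5*t*cos(t)/3 + 5*sin(t)/3 - cos(t); value = 3*cos(3) - 13*sin(3)/3 + sin(1)/3 + 5*cos(1)/3

An antiderivative F(t) passes only if d/dt[F] lands on f(t) exactly.
F(t) = t**2*cos(t) - 2*t*sin(t) - 5*t*cos(t)/3 + 5*sin(t)/3 - cos(t) is an antiderivative of f.
Check: d/dt[t**2*cos(t) - 2*t*sin(t) - 5*t*cos(t)/3 + 5*sin(t)/3 - cos(t)] = -t**2*sin(t) + 5*t*sin(t)/3 - sin(t), which equals f(t).
F(3) = 3*cos(3) - 13*sin(3)/3; F(1) = -5*cos(1)/3 - sin(1)/3.
Integral = F(3) - F(1) = 3*cos(3) - 13*sin(3)/3 + sin(1)/3 + 5*cos(1)/3.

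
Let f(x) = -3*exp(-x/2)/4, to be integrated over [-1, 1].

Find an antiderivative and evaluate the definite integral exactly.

Antiderivative: F(x) = 3*exp(-x/2)/2; value = -3*exp(1/2)/2 + 3*exp(-1/2)/2

Check any antiderivative F(x) by computing F'(x) and comparing it with f(x).
F(x) = 3*exp(-x/2)/2 is an antiderivative of f.
Check: d/dx[3*exp(-x/2)/2] = -3*exp(-x/2)/4 = f(x).
F(1) = 3*exp(-1/2)/2; F(-1) = 3*exp(1/2)/2.
Integral = F(1) - F(-1) = -3*exp(1/2)/2 + 3*exp(-1/2)/2.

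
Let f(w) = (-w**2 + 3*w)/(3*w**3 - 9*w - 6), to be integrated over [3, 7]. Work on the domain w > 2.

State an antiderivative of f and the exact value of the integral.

Antiderivative: F(w) = 2*log(w - 2)/27 - 11*log(w + 1)/27 - 4/(9*w + 9); value = -11*log(8)/27 + 1/18 + 2*log(5)/27 + 11*log(4)/27

The denominator factors as 3*(w - 2)*(w + 1)**2; partial fractions split f into directly integrable pieces: -11/(27*(w + 1)) + 4/(9*(w + 1)**2) + 2/(27*(w - 2)).
F(w) = 2*log(w - 2)/27 - 11*log(w + 1)/27 - 4/(9*w + 9) is an antiderivative of f.
Check: d/dw[2*log(w - 2)/27 - 11*log(w + 1)/27 - 4/(9*w + 9)] = (-w**2 + 3*w)/(3*w**3 - 9*w - 6) = f(w).
F(7) = -11*log(8)/27 - 1/18 + 2*log(5)/27; F(3) = -11*log(4)/27 - 1/9.
Integral = F(7) - F(3) = -11*log(8)/27 + 1/18 + 2*log(5)/27 + 11*log(4)/27.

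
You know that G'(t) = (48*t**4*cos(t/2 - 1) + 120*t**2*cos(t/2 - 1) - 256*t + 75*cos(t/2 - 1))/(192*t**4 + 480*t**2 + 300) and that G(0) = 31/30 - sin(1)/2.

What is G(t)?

Check a candidate G(t) by differentiating: d/dt[G] must match the given G'(t).
A general antiderivative is sin(t/2 - 1)/2 + 4/(3*(2*t**2 + 5/2)) + C.
The condition gives C = 31/30 - sin(1)/2 - (8/15 - sin(1)/2) = 1/2.
So G(t) = sin(t/2 - 1)/2 + 1/2 + 4/(3*(2*t**2 + 5/2)).
Check: d/dt[sin(t/2 - 1)/2 + 1/2 + 4/(3*(2*t**2 + 5/2))] = (48*t**4*cos(t/2 - 1) + 120*t**2*cos(t/2 - 1) - 256*t + 75*cos(t/2 - 1))/(192*t**4 + 480*t**2 + 300) = G'(t).

G(t) = sin(t/2 - 1)/2 + 1/2 + 4/(3*(2*t**2 + 5/2))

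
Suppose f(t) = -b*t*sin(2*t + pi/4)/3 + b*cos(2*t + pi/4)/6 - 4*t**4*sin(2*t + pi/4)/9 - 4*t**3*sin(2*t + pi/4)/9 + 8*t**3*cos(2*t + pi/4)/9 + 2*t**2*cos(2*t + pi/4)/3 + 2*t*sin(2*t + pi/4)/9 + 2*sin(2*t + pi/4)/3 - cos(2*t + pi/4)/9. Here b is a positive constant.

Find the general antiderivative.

F(t) = b*t*cos(2*t + pi/4)/6 + 2*t**4*cos(2*t + pi/4)/9 + 2*t**3*cos(2*t + pi/4)/9 - t*cos(2*t + pi/4)/9 - cos(2*t + pi/4)/3 + C

f has the shape u'v + uv' for u = b*t/6 + 2*t**4/9 + 2*t**3/9 - t/9 - 1/3 and v = cos(2*t + pi/4) — it is the derivative of the product u*v.
Check: d/dt[b*t*cos(2*t + pi/4)/6 + 2*t**4*cos(2*t + pi/4)/9 + 2*t**3*cos(2*t + pi/4)/9 - t*cos(2*t + pi/4)/9 - cos(2*t + pi/4)/3] = -b*t*sin(2*t + pi/4)/3 + b*cos(2*t + pi/4)/6 - 4*t**4*sin(2*t + pi/4)/9 - 4*t**3*sin(2*t + pi/4)/9 + 8*t**3*cos(2*t + pi/4)/9 + 2*t**2*cos(2*t + pi/4)/3 + 2*t*sin(2*t + pi/4)/9 + 2*sin(2*t + pi/4)/3 - cos(2*t + pi/4)/9 = f(t).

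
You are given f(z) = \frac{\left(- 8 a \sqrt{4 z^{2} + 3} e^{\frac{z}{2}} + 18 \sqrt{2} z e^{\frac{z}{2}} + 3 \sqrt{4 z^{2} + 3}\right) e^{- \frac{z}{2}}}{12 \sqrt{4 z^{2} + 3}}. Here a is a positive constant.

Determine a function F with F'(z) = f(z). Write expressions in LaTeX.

An antiderivative is F(z) = - \frac{\left(16 a z e^{\frac{z}{2}} - 9 \sqrt{2} \sqrt{4 z^{2} + 3} e^{\frac{z}{2}} + 12\right) e^{- \frac{z}{2}}}{24}.

A candidate is checked by its d/dz: the result must match f(z).
Check: d/dz[- \frac{\left(16 a z e^{\frac{z}{2}} - 9 \sqrt{2} \sqrt{4 z^{2} + 3} e^{\frac{z}{2}} + 12\right) e^{- \frac{z}{2}}}{24}] = \frac{\left(- 8 a \sqrt{4 z^{2} + 3} e^{\frac{z}{2}} + 18 \sqrt{2} z e^{\frac{z}{2}} + 3 \sqrt{4 z^{2} + 3}\right) e^{- \frac{z}{2}}}{12 \sqrt{4 z^{2} + 3}} = f(z).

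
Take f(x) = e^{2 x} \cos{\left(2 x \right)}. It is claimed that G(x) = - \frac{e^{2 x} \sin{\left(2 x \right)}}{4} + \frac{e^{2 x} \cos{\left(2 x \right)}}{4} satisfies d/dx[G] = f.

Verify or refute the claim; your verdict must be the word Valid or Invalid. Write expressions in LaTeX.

d/dx[G] = - e^{2 x} \sin{\left(2 x \right)}
d/dx[G] - f(x) = - e^{2 x} \sin{\left(2 x \right)} - e^{2 x} \cos{\left(2 x \right)} != 0.

Invalid: d/dx[G] - f = - e^{2 x} \sin{\left(2 x \right)} - e^{2 x} \cos{\left(2 x \right)}, which is not 0.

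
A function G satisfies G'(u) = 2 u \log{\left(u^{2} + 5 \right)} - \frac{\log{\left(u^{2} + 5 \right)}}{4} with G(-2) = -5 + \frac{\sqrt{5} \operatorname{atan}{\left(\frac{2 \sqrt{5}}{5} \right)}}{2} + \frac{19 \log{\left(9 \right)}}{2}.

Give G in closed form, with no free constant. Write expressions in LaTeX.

Integrate term by term and add the pieces.
A general antiderivative is - u^{2} + \frac{u}{2} + \left(u^{2} - \frac{u}{4}\right) \log{\left(u^{2} + 5 \right)} + 5 \log{\left(u^{2} + 5 \right)} - \frac{\sqrt{5} \operatorname{atan}{\left(\frac{\sqrt{5} u}{5} \right)}}{2} + C.
The condition gives C = -5 + \frac{\sqrt{5} \operatorname{atan}{\left(\frac{2 \sqrt{5}}{5} \right)}}{2} + \frac{19 \log{\left(9 \right)}}{2} - (-5 + \frac{\sqrt{5} \operatorname{atan}{\left(\frac{2 \sqrt{5}}{5} \right)}}{2} + \frac{19 \log{\left(9 \right)}}{2}) = 0.
So G(u) = \frac{4 u^{2} \log{\left(u^{2} + 5 \right)} - 4 u^{2} - u \log{\left(u^{2} + 5 \right)} + 2 u + 20 \log{\left(u^{2} + 5 \right)} - 2 \sqrt{5} \operatorname{atan}{\left(\frac{\sqrt{5} u}{5} \right)}}{4}.
Check: d/du[\frac{4 u^{2} \log{\left(u^{2} + 5 \right)} - 4 u^{2} - u \log{\left(u^{2} + 5 \right)} + 2 u + 20 \log{\left(u^{2} + 5 \right)} - 2 \sqrt{5} \operatorname{atan}{\left(\frac{\sqrt{5} u}{5} \right)}}{4}] = 2 u \log{\left(u^{2} + 5 \right)} - \frac{\log{\left(u^{2} + 5 \right)}}{4} = G'(u).

G(u) = \frac{4 u^{2} \log{\left(u^{2} + 5 \right)} - 4 u^{2} - u \log{\left(u^{2} + 5 \right)} + 2 u + 20 \log{\left(u^{2} + 5 \right)} - 2 \sqrt{5} \operatorname{atan}{\left(\frac{\sqrt{5} u}{5} \right)}}{4}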